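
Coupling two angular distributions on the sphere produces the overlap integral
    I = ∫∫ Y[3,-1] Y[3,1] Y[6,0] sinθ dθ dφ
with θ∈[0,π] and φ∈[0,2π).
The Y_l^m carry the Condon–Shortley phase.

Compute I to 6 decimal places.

m-sum 0 ✓  L=12 even ✓  0≤6≤6 ✓
Π(2lᵢ+1) = 7×7×13 = 637
triangle coeff Δ(3,3,6) = 1/12012
Σ_t [0,0]: t=0:+1/1296 = 1/1296
(3j)²=100/3003 [(3 3 6; 0 0 0)], sign=+1
Σ_t [0,0]: t=0:+1/2304 = 1/2304
(3j)²=75/4004 [(3 3 6; -1 1 0)], sign=+1
⇒ 4πI² = 625/1573
I = (+1)√(625/1573/(4π)) = 0.17781595

0.177816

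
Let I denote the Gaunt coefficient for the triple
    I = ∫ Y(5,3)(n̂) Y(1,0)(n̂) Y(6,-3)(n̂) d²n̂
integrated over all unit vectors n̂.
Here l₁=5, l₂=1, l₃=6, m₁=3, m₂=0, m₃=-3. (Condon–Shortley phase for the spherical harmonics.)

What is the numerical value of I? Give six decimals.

m-sum 0 ✓  L=12 even ✓  4≤6≤6 ✓
Π(2lᵢ+1) = 11×3×13 = 429
triangle coeff Δ(5,1,6) = 1/858
Σ_t [0,0]: t=0:+1/14400 = 1/14400
(3j)²=6/143 [(5 1 6; 0 0 0)], sign=+1
Σ_t [0,0]: t=0:+1/80640 = 1/80640
(3j)²=9/286 [(5 1 6; 3 0 -3)], sign=-1
⇒ 4πI² = 81/143
I = (-1)√(81/143/(4π)) = -0.21230956

-0.212310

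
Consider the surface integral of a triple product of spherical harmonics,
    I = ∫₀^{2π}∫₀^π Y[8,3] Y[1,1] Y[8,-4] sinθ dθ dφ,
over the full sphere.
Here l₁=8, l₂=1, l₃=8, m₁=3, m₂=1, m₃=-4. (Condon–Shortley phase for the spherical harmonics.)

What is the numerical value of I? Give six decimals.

L=17 odd ⇒ parity kills the (l;000) factor ⇒ I = 0

0.000000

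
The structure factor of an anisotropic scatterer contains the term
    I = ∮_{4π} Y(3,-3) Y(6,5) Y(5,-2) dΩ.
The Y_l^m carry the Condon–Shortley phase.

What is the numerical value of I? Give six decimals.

0.169016

Rules hold: Σm=0, L=14 even, 3≤5≤9.
N = 7·13·11 = 1001
Δ = 4!·2!·8!/15! = 1/675675
Racah Σ t=1..3: t=1:−1/8640 t=2:+1/2304 t=3:−1/8640 = 7/34560
⇒ 3j(3 6 5; 0 0 0)² = 7/429, sgn -1
Racah Σ t=4..4: t=4:+1/241920 = 1/241920
⇒ 3j(3 6 5; -3 5 -2)² = 2/91, sgn -1
4πI² = N·(3j₀)²·(3jₘ)² = 14/39
I = +1·√(0.358974/4π) = 0.16901560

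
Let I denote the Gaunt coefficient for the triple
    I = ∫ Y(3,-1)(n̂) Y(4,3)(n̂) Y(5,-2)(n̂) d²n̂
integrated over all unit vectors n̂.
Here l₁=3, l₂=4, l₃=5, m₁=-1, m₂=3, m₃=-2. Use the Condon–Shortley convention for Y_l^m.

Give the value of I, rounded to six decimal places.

-0.171363

Checks pass: Σm=0; 12 even; l₃=5∈[1,7].
(2·3+1)(2·4+1)(2·5+1) = 693
Δ: 2! 4! 6! / 13! → 1/180180
sum: t=0:+1/576 t=1:−1/144 t=2:+1/576 = -1/288
3j²(3 4 5; 0 0 0) = Δ·Π!·Σ² = 20/1001  (sign +1)
sum: t=1:−1/4320 t=2:+1/960 = 7/8640
3j²(3 4 5; -1 3 -2) = Δ·Π!·Σ² = 343/12870  (sign -1)
combine: 4πI² = 693·20/1001·343/12870 = 686/1859
take √, sign -1: I = -0.17136315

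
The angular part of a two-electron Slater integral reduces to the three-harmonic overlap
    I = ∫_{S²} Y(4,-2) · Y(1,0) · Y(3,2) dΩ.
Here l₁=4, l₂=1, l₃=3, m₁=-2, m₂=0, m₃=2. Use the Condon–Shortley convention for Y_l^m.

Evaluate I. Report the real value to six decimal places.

0.213244

Rules hold: Σm=0, L=8 even, 3≤3≤5.
N = 9·3·7 = 189
Δ = 2!·6!·0!/9! = 1/252
Racah Σ t=1..1: t=1:−1/36 = -1/36
⇒ 3j(4 1 3; 0 0 0)² = 4/63, sgn +1
Racah Σ t=1..1: t=1:−1/120 = -1/120
⇒ 3j(4 1 3; -2 0 2)² = 1/21, sgn +1
4πI² = N·(3j₀)²·(3jₘ)² = 4/7
I = +1·√(0.571429/4π) = 0.21324362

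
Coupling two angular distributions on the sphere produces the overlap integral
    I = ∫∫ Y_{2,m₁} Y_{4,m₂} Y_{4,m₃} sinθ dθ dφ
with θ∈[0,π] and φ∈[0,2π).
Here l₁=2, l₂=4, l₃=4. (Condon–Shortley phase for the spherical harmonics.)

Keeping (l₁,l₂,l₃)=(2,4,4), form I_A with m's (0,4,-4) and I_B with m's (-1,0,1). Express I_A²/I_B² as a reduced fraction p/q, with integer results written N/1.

392/15

Shared (l₁,l₂,l₃)=(2,4,4): N and (l;000)² cancel in I_A²/I_B².
A: Δ = 2!·2!·6!/11! = 1/13860; Racah Σ t=2..2: t=2:+1/2880 = 1/2880; ⇒ 3j(2 4 4; 0 4 -4)² = 28/495, sgn +1
B: Δ = 2!·2!·6!/11! = 1/13860; Racah Σ t=1..2: t=1:−1/72 t=2:+1/96 = -1/288; ⇒ 3j(2 4 4; -1 0 1)² = 1/462, sgn +1
I_A²/I_B² = (28/495)/(1/462) = 392/15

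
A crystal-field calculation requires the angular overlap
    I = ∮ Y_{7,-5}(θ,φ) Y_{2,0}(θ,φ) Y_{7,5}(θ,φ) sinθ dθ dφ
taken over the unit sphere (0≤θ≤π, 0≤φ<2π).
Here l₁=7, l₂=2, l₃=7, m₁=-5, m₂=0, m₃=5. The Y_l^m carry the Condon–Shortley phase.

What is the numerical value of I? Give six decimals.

Rules hold: Σm=0, L=16 even, 5≤7≤9.
N = 15·5·15 = 1125
Δ = 2!·12!·2!/17! = 1/185640
Racah Σ t=0..2: t=0:+1/2419200 t=1:−1/518400 t=2:+1/2419200 = -1/907200
⇒ 3j(7 2 7; 0 0 0)² = 56/3315, sgn +1
Racah Σ t=0..2: t=0:+1/1916006400 t=1:−1/39916800 t=2:+1/29030400 = 19/1916006400
⇒ 3j(7 2 7; -5 0 5)² = 361/185640, sgn +1
4πI² = N·(3j₀)²·(3jₘ)² = 1805/48841
I = +1·√(0.0369567/4π) = 0.05423022

0.054230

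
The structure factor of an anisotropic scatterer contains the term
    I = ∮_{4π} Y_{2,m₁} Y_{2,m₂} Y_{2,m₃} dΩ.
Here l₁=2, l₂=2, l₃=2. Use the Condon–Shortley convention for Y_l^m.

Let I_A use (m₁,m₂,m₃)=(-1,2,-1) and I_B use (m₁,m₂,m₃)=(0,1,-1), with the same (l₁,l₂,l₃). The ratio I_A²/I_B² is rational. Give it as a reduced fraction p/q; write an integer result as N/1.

Shared (l₁,l₂,l₃)=(2,2,2): N and (l;000)² cancel in I_A²/I_B².
A: Δ = 2!·2!·2!/7! = 1/630; Racah Σ t=2..2: t=2:+1/4 = 1/4; ⇒ 3j(2 2 2; -1 2 -1)² = 3/35, sgn -1
B: Δ = 2!·2!·2!/7! = 1/630; Racah Σ t=1..2: t=1:−1/2 t=2:+1/4 = -1/4; ⇒ 3j(2 2 2; 0 1 -1)² = 1/70, sgn +1
I_A²/I_B² = (3/35)/(1/70) = 6/1

6/1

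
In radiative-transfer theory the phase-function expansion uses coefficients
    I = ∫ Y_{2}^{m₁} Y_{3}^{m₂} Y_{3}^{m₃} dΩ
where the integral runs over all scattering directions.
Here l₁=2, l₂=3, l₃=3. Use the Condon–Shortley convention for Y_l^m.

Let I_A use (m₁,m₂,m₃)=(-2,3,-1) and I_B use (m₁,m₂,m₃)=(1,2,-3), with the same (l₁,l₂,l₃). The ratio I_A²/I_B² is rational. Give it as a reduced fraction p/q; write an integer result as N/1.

Same 2,3,3: normalisation and zero-m 3j drop out of the ratio.
A: Δ: 2! 2! 4! / 9! → 1/3780; sum: t=2:+1/96 = 1/96; 3j²(2 3 3; -2 3 -1) = Δ·Π!·Σ² = 1/42  (sign +1)
B: Δ: 2! 2! 4! / 9! → 1/3780; sum: t=1:−1/48 = -1/48; 3j²(2 3 3; 1 2 -3) = Δ·Π!·Σ² = 5/84  (sign -1)
I_A²/I_B² = (1/42)/(5/84) = 2/5

2/5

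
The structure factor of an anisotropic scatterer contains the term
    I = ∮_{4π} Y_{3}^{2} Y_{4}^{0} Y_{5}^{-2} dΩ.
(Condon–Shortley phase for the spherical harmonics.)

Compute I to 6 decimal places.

Rules hold: Σm=0, L=12 even, 1≤5≤7.
N = 7·9·11 = 693
Δ = 2!·4!·6!/13! = 1/180180
Racah Σ t=0..2: t=0:+1/576 t=1:−1/144 t=2:+1/576 = -1/288
⇒ 3j(3 4 5; 0 0 0)² = 20/1001, sgn +1
Racah Σ t=0..1: t=0:+1/576 t=1:−1/864 = 1/1728
⇒ 3j(3 4 5; 2 0 -2)² = 5/1287, sgn -1
4πI² = N·(3j₀)²·(3jₘ)² = 100/1859
I = -1·√(0.0537924/4π) = -0.06542675

-0.065427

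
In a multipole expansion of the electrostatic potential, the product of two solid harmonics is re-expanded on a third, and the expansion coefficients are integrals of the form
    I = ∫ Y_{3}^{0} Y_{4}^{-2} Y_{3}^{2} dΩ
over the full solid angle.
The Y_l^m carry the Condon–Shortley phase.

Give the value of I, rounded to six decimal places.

Checks pass: Σm=0; 10 even; l₃=3∈[1,7].
(2·3+1)(2·4+1)(2·3+1) = 441
Δ: 4! 2! 4! / 11! → 1/34650
sum: t=1:−1/72 t=2:+1/16 t=3:−1/72 = 5/144
3j²(3 4 3; 0 0 0) = Δ·Π!·Σ² = 2/77  (sign -1)
sum: t=1:−1/72 t=2:+1/96 = -1/288
3j²(3 4 3; 0 -2 2) = Δ·Π!·Σ² = 1/462  (sign +1)
combine: 4πI² = 441·2/77·1/462 = 3/121
take √, sign -1: I = -0.04441841

-0.044418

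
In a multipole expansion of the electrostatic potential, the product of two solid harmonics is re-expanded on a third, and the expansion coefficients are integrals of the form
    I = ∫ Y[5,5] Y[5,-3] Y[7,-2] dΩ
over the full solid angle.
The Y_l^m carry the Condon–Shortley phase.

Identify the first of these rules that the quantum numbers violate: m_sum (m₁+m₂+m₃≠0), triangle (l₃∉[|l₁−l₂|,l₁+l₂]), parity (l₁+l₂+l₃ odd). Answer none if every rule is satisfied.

azimuthal sum: 5 − 3 − 2 = 0  ✓
0 ≤ 7 ≤ 10 (triangle on l)  ✓
L = 5 + 5 + 7 = 17 (odd)  ✗

parity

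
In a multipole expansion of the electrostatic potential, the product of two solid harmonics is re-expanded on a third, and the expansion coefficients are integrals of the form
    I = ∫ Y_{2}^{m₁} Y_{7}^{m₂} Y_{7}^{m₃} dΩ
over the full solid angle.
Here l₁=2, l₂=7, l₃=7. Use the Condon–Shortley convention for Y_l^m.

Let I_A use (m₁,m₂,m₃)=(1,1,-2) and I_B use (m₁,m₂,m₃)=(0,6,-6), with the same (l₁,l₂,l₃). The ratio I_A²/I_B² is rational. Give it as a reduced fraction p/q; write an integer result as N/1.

729/2704

l's match ⇒ only the (l;m) 3-j factors differ between A and B.
A: triangle coeff Δ(2,7,7) = 1/185640; Σ_t [0,1]: t=0:+1/1935360 t=1:−1/1209600 = -1/3225600; (3j)²=243/61880 [(2 7 7; 1 1 -2)], sign=+1
B: triangle coeff Δ(2,7,7) = 1/185640; Σ_t [1,2]: t=1:−1/479001600 t=2:+1/159667200 = 1/239500800; (3j)²=26/1785 [(2 7 7; 0 6 -6)], sign=-1
I_A²/I_B² = (243/61880)/(26/1785) = 729/2704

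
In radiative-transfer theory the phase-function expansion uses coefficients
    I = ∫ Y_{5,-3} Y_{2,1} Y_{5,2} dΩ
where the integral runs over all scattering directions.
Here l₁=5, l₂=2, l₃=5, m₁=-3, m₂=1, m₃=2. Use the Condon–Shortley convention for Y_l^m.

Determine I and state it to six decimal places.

m-sum 0 ✓  L=12 even ✓  3≤5≤7 ✓
Π(2lᵢ+1) = 11×5×11 = 605
triangle coeff Δ(5,2,5) = 1/38610
Σ_t [0,2]: t=0:+1/2880 t=1:−1/576 t=2:+1/2880 = -1/960
(3j)²=10/429 [(5 2 5; 0 0 0)], sign=+1
Σ_t [1,2]: t=1:−1/10080 t=2:+1/2880 = 1/4032
(3j)²=10/429 [(5 2 5; -3 1 2)], sign=-1
⇒ 4πI² = 500/1521
I = (-1)√(500/1521/(4π)) = -0.16173926

-0.161739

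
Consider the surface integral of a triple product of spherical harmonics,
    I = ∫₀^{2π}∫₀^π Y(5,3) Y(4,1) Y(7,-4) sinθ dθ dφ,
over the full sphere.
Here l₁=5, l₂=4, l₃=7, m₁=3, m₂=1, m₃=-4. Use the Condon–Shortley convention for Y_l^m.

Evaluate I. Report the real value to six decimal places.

0.052474

Checks pass: Σm=0; 16 even; l₃=7∈[1,9].
(2·5+1)(2·4+1)(2·7+1) = 1485
Δ: 2! 8! 6! / 17! → 1/6126120
sum: t=0:+1/69120 t=1:−1/20736 t=2:+1/69120 = -1/51840
3j²(5 4 7; 0 0 0) = Δ·Π!·Σ² = 280/21879  (sign +1)
sum: t=0:+1/345600 t=1:−1/241920 t=2:+1/2903040 = -13/14515200
3j²(5 4 7; 3 1 -4) = Δ·Π!·Σ² = 13/7140  (sign +1)
combine: 4πI² = 1485·280/21879·13/7140 = 10/289
take √, sign +1: I = 0.05247424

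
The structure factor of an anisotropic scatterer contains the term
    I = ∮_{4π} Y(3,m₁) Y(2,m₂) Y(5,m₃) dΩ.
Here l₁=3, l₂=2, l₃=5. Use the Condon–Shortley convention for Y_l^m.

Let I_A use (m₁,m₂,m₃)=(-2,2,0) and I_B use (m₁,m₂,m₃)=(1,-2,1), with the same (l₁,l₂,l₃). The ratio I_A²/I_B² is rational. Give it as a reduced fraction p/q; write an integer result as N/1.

l's match ⇒ only the (l;m) 3-j factors differ between A and B.
A: triangle coeff Δ(3,2,5) = 1/2310; Σ_t [0,0]: t=0:+1/2880 = 1/2880; (3j)²=1/462 [(3 2 5; -2 2 0)], sign=-1
B: triangle coeff Δ(3,2,5) = 1/2310; Σ_t [0,0]: t=0:+1/1152 = 1/1152; (3j)²=1/154 [(3 2 5; 1 -2 1)], sign=+1
I_A²/I_B² = (1/462)/(1/154) = 1/3

1/3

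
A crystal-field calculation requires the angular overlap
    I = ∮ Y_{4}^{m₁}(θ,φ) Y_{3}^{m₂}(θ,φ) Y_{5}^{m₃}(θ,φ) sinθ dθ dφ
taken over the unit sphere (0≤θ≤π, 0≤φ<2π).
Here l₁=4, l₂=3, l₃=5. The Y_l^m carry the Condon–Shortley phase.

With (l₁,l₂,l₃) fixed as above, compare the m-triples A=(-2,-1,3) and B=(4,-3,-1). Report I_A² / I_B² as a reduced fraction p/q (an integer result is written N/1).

Same 4,3,5: normalisation and zero-m 3j drop out of the ratio.
A: Δ: 2! 6! 4! / 13! → 1/180180; sum: t=0:+1/5760 t=1:−1/720 t=2:+1/2304 = -1/1280; 3j²(4 3 5; -2 -1 3) = Δ·Π!·Σ² = 27/1430  (sign -1)
B: Δ: 2! 6! 4! / 13! → 1/180180; sum: t=0:+1/34560 = 1/34560; 3j²(4 3 5; 4 -3 -1) = Δ·Π!·Σ² = 1/429  (sign +1)
I_A²/I_B² = (27/1430)/(1/429) = 81/10

81/10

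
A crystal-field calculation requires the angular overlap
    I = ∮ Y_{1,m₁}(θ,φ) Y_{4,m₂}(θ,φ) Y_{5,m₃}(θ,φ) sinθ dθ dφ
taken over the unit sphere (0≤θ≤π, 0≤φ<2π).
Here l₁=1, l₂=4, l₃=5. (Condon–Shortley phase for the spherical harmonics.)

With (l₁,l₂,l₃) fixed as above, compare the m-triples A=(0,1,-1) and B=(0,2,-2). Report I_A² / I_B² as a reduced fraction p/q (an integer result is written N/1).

8/7

l's match ⇒ only the (l;m) 3-j factors differ between A and B.
A: triangle coeff Δ(1,4,5) = 1/495; Σ_t [0,0]: t=0:+1/720 = 1/720; (3j)²=8/165 [(1 4 5; 0 1 -1)], sign=+1
B: triangle coeff Δ(1,4,5) = 1/495; Σ_t [0,0]: t=0:+1/1440 = 1/1440; (3j)²=7/165 [(1 4 5; 0 2 -2)], sign=-1
I_A²/I_B² = (8/165)/(7/165) = 8/7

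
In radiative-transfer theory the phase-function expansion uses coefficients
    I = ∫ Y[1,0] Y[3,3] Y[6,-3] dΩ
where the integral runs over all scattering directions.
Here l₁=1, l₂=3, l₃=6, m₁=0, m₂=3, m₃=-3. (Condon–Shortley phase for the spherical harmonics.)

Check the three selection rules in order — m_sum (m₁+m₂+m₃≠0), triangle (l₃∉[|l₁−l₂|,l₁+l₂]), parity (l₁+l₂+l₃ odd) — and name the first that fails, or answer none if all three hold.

triangle

azimuthal sum: 0 + 3 − 3 = 0  ✓
2 ≤ 6 ≤ 4 (triangle on l)  ✗
L = 1 + 3 + 6 = 10 (even)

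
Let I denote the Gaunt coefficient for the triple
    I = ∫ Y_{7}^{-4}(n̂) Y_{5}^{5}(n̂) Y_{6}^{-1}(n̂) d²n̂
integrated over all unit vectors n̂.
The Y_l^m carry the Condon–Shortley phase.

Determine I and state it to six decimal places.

0.173745

m-sum 0 ✓  L=18 even ✓  2≤6≤12 ✓
Π(2lᵢ+1) = 15×11×13 = 2145
triangle coeff Δ(7,5,6) = 1/174594420
Σ_t [1,5]: t=1:−1/4147200 t=2:+1/207360 t=3:−1/82944 t=4:+1/207360 t=5:−1/4147200 = -1/345600
(3j)²=420/46189 [(7 5 6; 0 0 0)], sign=-1
Σ_t [6,6]: t=6:+1/12441600 = 1/12441600
(3j)²=245/12597 [(7 5 6; -4 5 -1)], sign=-1
⇒ 4πI² = 514500/1356277
I = (+1)√(514500/1356277/(4π)) = 0.17374550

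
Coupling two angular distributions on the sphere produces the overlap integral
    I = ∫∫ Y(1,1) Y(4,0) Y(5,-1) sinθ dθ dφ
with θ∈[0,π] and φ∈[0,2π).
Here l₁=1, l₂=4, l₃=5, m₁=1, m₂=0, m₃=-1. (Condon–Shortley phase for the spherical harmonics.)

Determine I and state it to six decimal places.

-0.190188

m-sum 0 ✓  L=10 even ✓  3≤5≤5 ✓
Π(2lᵢ+1) = 3×9×11 = 297
triangle coeff Δ(1,4,5) = 1/495
Σ_t [0,0]: t=0:+1/576 = 1/576
(3j)²=5/99 [(1 4 5; 0 0 0)], sign=-1
Σ_t [0,0]: t=0:+1/1152 = 1/1152
(3j)²=1/33 [(1 4 5; 1 0 -1)], sign=+1
⇒ 4πI² = 5/11
I = (-1)√(5/11/(4π)) = -0.19018827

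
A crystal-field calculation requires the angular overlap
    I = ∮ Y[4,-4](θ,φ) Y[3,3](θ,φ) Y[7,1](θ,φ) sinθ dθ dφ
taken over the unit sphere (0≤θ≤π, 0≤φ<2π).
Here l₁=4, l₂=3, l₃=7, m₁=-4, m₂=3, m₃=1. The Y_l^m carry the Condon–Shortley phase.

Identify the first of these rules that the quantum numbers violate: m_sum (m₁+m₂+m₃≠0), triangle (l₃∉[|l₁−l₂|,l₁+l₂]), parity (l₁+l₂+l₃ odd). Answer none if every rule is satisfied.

m₁+m₂+m₃ = -4 + 3 + 1 = 0  ✓
triangle: |4−3|=1 ≤ l₃=7 ≤ 4+3=7  ✓
parity: l₁+l₂+l₃ = 14 is even  ✓

none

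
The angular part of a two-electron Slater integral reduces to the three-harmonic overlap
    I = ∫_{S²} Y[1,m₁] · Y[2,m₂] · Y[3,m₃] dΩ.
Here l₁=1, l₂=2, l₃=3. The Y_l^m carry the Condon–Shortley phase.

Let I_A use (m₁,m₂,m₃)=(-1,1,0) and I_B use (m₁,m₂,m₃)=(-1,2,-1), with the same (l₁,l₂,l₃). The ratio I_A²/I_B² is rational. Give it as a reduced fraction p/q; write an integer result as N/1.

3/1

l's match ⇒ only the (l;m) 3-j factors differ between A and B.
A: triangle coeff Δ(1,2,3) = 1/105; Σ_t [0,0]: t=0:+1/12 = 1/12; (3j)²=1/35 [(1 2 3; -1 1 0)], sign=-1
B: triangle coeff Δ(1,2,3) = 1/105; Σ_t [0,0]: t=0:+1/48 = 1/48; (3j)²=1/105 [(1 2 3; -1 2 -1)], sign=+1
I_A²/I_B² = (1/35)/(1/105) = 3/1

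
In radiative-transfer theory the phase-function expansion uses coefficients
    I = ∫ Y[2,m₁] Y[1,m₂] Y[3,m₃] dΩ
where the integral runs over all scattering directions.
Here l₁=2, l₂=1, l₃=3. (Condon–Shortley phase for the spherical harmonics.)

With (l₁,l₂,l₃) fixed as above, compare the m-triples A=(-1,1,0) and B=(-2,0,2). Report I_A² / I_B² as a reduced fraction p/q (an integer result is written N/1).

Same 2,1,3: normalisation and zero-m 3j drop out of the ratio.
A: Δ: 0! 4! 2! / 7! → 1/105; sum: t=0:+1/12 = 1/12; 3j²(2 1 3; -1 1 0) = Δ·Π!·Σ² = 1/35  (sign -1)
B: Δ: 0! 4! 2! / 7! → 1/105; sum: t=0:+1/24 = 1/24; 3j²(2 1 3; -2 0 2) = Δ·Π!·Σ² = 1/21  (sign -1)
I_A²/I_B² = (1/35)/(1/21) = 3/5

3/5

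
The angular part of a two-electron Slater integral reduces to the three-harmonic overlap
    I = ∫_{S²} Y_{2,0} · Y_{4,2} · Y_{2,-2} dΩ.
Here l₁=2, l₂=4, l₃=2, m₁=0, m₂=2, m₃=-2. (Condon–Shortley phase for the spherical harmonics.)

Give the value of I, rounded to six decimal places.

Checks pass: Σm=0; 8 even; l₃=2∈[2,6].
(2·2+1)(2·4+1)(2·2+1) = 225
Δ: 4! 0! 4! / 9! → 1/630
sum: t=2:+1/16 = 1/16
3j²(2 4 2; 0 0 0) = Δ·Π!·Σ² = 2/35  (sign +1)
sum: t=2:+1/96 = 1/96
3j²(2 4 2; 0 2 -2) = Δ·Π!·Σ² = 1/42  (sign +1)
combine: 4πI² = 225·2/35·1/42 = 15/49
take √, sign +1: I = 0.15607835

0.156078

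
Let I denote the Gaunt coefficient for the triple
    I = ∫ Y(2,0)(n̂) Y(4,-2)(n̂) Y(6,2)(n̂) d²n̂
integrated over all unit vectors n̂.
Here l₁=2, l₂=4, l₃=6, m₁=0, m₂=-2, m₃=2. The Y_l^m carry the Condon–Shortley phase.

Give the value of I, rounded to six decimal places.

Rules hold: Σm=0, L=12 even, 2≤6≤6.
N = 5·9·13 = 585
Δ = 0!·4!·8!/13! = 1/6435
Racah Σ t=0..0: t=0:+1/2304 = 1/2304
⇒ 3j(2 4 6; 0 0 0)² = 5/143, sgn +1
Racah Σ t=0..0: t=0:+1/5760 = 1/5760
⇒ 3j(2 4 6; 0 -2 2)² = 56/2145, sgn +1
4πI² = N·(3j₀)²·(3jₘ)² = 840/1573
I = +1·√(0.534011/4π) = 0.20614383

0.206144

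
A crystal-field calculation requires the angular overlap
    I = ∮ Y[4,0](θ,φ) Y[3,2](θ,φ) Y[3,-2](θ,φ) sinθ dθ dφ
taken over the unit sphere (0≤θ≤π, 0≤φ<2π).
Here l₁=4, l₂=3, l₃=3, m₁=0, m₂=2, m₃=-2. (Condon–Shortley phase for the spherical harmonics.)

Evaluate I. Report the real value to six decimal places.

Rules hold: Σm=0, L=10 even, 1≤3≤7.
N = 9·7·7 = 441
Δ = 4!·4!·2!/11! = 1/34650
Racah Σ t=1..3: t=1:−1/72 t=2:+1/16 t=3:−1/72 = 5/144
⇒ 3j(4 3 3; 0 0 0)² = 2/77, sgn -1
Racah Σ t=3..4: t=3:−1/72 t=4:+1/576 = -7/576
⇒ 3j(4 3 3; 0 2 -2)² = 7/198, sgn +1
4πI² = N·(3j₀)²·(3jₘ)² = 49/121
I = -1·√(0.404959/4π) = -0.17951487

-0.179515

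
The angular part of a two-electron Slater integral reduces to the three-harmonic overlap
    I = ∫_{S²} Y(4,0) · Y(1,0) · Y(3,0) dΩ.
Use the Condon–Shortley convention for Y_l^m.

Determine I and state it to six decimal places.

0.246233

Rules hold: Σm=0, L=8 even, 3≤3≤5.
N = 9·3·7 = 189
Δ = 2!·6!·0!/9! = 1/252
Racah Σ t=1..1: t=1:−1/36 = -1/36
⇒ 3j(4 1 3; 0 0 0)² = 4/63, sgn +1
(m-triple is (0,0,0) — same symbol as above.)
4πI² = N·(3j₀)²·(3jₘ)² = 16/21
I = +1·√(0.761905/4π) = 0.24623252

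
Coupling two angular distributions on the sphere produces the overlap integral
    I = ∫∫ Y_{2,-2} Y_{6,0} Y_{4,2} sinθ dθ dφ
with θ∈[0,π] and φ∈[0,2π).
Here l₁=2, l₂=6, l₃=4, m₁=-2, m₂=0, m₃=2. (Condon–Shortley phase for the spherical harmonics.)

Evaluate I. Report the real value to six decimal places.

m-sum 0 ✓  L=12 even ✓  4≤4≤8 ✓
Π(2lᵢ+1) = 5×13×9 = 585
triangle coeff Δ(2,6,4) = 1/6435
Σ_t [2,2]: t=2:+1/2304 = 1/2304
(3j)²=5/143 [(2 6 4; 0 0 0)], sign=+1
Σ_t [4,4]: t=4:+1/34560 = 1/34560
(3j)²=1/429 [(2 6 4; -2 0 2)], sign=+1
⇒ 4πI² = 75/1573
I = (+1)√(75/1573/(4π)) = 0.06159725

0.061597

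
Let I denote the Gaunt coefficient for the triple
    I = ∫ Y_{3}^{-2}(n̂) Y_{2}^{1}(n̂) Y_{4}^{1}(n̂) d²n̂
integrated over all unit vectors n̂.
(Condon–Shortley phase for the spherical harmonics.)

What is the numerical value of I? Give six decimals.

0.000000

L=9 odd ⇒ parity kills the (l;000) factor ⇒ I = 0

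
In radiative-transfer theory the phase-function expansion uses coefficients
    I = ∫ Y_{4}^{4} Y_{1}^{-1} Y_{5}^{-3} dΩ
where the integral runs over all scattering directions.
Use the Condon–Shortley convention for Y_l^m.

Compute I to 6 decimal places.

-0.049106

Rules hold: Σm=0, L=10 even, 3≤5≤5.
N = 9·3·11 = 297
Δ = 0!·8!·2!/11! = 1/495
Racah Σ t=0..0: t=0:+1/576 = 1/576
⇒ 3j(4 1 5; 0 0 0)² = 5/99, sgn -1
Racah Σ t=0..0: t=0:+1/80640 = 1/80640
⇒ 3j(4 1 5; 4 -1 -3)² = 1/495, sgn +1
4πI² = N·(3j₀)²·(3jₘ)² = 1/33
I = -1·√(0.030303/4π) = -0.04910640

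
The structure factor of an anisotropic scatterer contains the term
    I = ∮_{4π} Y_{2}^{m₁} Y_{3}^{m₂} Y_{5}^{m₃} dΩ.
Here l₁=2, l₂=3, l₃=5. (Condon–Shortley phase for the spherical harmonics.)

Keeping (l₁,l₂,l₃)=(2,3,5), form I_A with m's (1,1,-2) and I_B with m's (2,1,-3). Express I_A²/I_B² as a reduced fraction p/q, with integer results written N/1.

Same 2,3,5: normalisation and zero-m 3j drop out of the ratio.
A: Δ: 0! 4! 6! / 11! → 1/2310; sum: t=0:+1/288 = 1/288; 3j²(2 3 5; 1 1 -2) = Δ·Π!·Σ² = 1/22  (sign -1)
B: Δ: 0! 4! 6! / 11! → 1/2310; sum: t=0:+1/1152 = 1/1152; 3j²(2 3 5; 2 1 -3) = Δ·Π!·Σ² = 1/33  (sign +1)
I_A²/I_B² = (1/22)/(1/33) = 3/2

3/2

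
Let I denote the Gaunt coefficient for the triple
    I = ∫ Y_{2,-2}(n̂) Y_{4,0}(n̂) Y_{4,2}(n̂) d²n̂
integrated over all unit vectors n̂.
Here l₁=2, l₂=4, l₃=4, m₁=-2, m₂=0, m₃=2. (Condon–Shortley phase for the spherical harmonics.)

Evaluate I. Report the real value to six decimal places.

Rules hold: Σm=0, L=10 even, 2≤4≤6.
N = 5·9·9 = 405
Δ = 2!·2!·6!/11! = 1/13860
Racah Σ t=0..2: t=0:+1/192 t=1:−1/36 t=2:+1/192 = -5/288
⇒ 3j(2 4 4; 0 0 0)² = 20/693, sgn -1
Racah Σ t=2..2: t=2:+1/192 = 1/192
⇒ 3j(2 4 4; -2 0 2)² = 3/77, sgn +1
4πI² = N·(3j₀)²·(3jₘ)² = 2700/5929
I = -1·√(0.455389/4π) = -0.19036462

-0.190365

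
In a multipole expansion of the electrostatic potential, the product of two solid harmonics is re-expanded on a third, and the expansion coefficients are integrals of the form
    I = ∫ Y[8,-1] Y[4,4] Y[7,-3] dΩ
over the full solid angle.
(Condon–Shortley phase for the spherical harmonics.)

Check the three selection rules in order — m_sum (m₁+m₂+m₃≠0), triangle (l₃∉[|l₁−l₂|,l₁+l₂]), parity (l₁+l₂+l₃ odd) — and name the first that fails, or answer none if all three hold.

parity

Σmᵢ = 0  ✓
l₃∈[|l₁−l₂|,l₁+l₂]=[4,12], have l₃=7  ✓
Σlᵢ = 19 ⇒ odd  ✗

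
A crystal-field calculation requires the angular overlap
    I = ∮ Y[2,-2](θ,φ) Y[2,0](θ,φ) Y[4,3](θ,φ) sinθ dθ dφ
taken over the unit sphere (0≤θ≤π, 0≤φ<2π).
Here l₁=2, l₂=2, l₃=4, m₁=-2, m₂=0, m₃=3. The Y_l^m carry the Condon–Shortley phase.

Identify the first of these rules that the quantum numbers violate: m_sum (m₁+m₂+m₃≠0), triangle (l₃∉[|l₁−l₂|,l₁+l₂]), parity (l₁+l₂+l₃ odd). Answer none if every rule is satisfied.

m_sum

m₁+m₂+m₃ = -2 + 0 + 3 = 1  ✗
triangle: |2−2|=0 ≤ l₃=4 ≤ 2+2=4
parity: l₁+l₂+l₃ = 8 is even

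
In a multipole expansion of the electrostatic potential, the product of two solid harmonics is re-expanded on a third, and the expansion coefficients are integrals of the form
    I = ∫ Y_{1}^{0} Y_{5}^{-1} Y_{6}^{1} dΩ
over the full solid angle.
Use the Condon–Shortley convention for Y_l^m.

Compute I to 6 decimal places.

m-sum 0 ✓  L=12 even ✓  4≤6≤6 ✓
Π(2lᵢ+1) = 3×11×13 = 429
triangle coeff Δ(1,5,6) = 1/858
Σ_t [0,0]: t=0:+1/14400 = 1/14400
(3j)²=6/143 [(1 5 6; 0 0 0)], sign=+1
Σ_t [0,0]: t=0:+1/17280 = 1/17280
(3j)²=35/858 [(1 5 6; 0 -1 1)], sign=-1
⇒ 4πI² = 105/143
I = (-1)√(105/143/(4π)) = -0.24172507

-0.241725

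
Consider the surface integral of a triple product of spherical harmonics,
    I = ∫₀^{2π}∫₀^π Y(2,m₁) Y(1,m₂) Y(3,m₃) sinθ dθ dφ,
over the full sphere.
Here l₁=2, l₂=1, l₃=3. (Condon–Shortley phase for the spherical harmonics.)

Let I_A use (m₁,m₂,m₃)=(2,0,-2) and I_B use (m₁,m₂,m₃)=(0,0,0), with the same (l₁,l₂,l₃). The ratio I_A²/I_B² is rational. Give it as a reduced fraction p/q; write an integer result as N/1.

5/9

l's match ⇒ only the (l;m) 3-j factors differ between A and B.
A: triangle coeff Δ(2,1,3) = 1/105; Σ_t [0,0]: t=0:+1/24 = 1/24; (3j)²=1/21 [(2 1 3; 2 0 -2)], sign=-1
B: triangle coeff Δ(2,1,3) = 1/105; Σ_t [0,0]: t=0:+1/4 = 1/4; (3j)²=3/35 [(2 1 3; 0 0 0)], sign=-1
I_A²/I_B² = (1/21)/(3/35) = 5/9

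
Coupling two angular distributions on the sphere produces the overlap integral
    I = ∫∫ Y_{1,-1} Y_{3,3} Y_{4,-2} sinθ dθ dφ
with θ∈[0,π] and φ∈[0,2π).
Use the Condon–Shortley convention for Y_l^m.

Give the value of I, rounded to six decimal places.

Checks pass: Σm=0; 8 even; l₃=4∈[2,4].
(2·1+1)(2·3+1)(2·4+1) = 189
Δ: 0! 2! 6! / 9! → 1/252
sum: t=0:+1/36 = 1/36
3j²(1 3 4; 0 0 0) = Δ·Π!·Σ² = 4/63  (sign +1)
sum: t=0:+1/1440 = 1/1440
3j²(1 3 4; -1 3 -2) = Δ·Π!·Σ² = 1/252  (sign +1)
combine: 4πI² = 189·4/63·1/252 = 1/21
take √, sign +1: I = 0.06155813

0.061558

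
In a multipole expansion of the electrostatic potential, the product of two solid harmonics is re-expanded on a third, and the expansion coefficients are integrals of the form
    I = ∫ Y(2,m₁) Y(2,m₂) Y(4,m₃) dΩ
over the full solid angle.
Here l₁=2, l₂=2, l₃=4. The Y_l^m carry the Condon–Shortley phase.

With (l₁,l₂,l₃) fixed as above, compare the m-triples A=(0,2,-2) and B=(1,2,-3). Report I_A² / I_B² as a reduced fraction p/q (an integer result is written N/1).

Shared (l₁,l₂,l₃)=(2,2,4): N and (l;000)² cancel in I_A²/I_B².
A: Δ = 0!·4!·4!/9! = 1/630; Racah Σ t=0..0: t=0:+1/96 = 1/96; ⇒ 3j(2 2 4; 0 2 -2)² = 1/42, sgn +1
B: Δ = 0!·4!·4!/9! = 1/630; Racah Σ t=0..0: t=0:+1/144 = 1/144; ⇒ 3j(2 2 4; 1 2 -3)² = 1/18, sgn -1
I_A²/I_B² = (1/42)/(1/18) = 3/7

3/7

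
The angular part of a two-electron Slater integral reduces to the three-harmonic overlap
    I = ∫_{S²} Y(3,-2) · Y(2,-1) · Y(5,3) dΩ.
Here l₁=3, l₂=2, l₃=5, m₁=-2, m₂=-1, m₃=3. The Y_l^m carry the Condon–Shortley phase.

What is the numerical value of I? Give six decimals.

-0.253584

Rules hold: Σm=0, L=10 even, 1≤5≤5.
N = 7·5·11 = 385
Δ = 0!·6!·4!/11! = 1/2310
Racah Σ t=0..0: t=0:+1/144 = 1/144
⇒ 3j(3 2 5; 0 0 0)² = 10/231, sgn -1
Racah Σ t=0..0: t=0:+1/720 = 1/720
⇒ 3j(3 2 5; -2 -1 3)² = 8/165, sgn +1
4πI² = N·(3j₀)²·(3jₘ)² = 80/99
I = -1·√(0.808081/4π) = -0.25358436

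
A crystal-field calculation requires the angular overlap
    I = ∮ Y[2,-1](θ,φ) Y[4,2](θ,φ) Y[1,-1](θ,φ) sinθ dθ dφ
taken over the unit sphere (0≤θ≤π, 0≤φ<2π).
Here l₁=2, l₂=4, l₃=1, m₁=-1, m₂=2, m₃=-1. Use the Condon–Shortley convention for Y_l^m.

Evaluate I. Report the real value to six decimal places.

0.000000

l₃=1 ∉ [2,6] — triangle fails ⇒ I = 0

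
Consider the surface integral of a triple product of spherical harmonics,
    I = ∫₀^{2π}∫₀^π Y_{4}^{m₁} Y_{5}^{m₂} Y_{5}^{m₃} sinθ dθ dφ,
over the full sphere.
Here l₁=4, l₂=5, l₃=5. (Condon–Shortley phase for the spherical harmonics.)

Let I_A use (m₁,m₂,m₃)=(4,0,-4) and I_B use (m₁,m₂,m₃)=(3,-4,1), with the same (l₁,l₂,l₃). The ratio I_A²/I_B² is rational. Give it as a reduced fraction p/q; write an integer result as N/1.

l's match ⇒ only the (l;m) 3-j factors differ between A and B.
A: triangle coeff Δ(4,5,5) = 1/3153150; Σ_t [0,0]: t=0:+1/69120 = 1/69120; (3j)²=2/143 [(4 5 5; 4 0 -4)], sign=-1
B: triangle coeff Δ(4,5,5) = 1/3153150; Σ_t [0,1]: t=0:+1/17280 t=1:−1/103680 = 1/20736; (3j)²=10/429 [(4 5 5; 3 -4 1)], sign=+1
I_A²/I_B² = (2/143)/(10/429) = 3/5

3/5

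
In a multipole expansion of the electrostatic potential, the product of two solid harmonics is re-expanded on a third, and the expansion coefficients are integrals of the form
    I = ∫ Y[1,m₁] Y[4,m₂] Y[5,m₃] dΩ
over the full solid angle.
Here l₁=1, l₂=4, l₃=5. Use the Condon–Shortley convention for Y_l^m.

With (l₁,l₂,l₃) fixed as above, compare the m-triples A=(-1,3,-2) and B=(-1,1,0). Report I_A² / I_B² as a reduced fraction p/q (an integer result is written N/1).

l's match ⇒ only the (l;m) 3-j factors differ between A and B.
A: triangle coeff Δ(1,4,5) = 1/495; Σ_t [0,0]: t=0:+1/10080 = 1/10080; (3j)²=1/165 [(1 4 5; -1 3 -2)], sign=-1
B: triangle coeff Δ(1,4,5) = 1/495; Σ_t [0,0]: t=0:+1/1440 = 1/1440; (3j)²=2/99 [(1 4 5; -1 1 0)], sign=-1
I_A²/I_B² = (1/165)/(2/99) = 3/10

3/10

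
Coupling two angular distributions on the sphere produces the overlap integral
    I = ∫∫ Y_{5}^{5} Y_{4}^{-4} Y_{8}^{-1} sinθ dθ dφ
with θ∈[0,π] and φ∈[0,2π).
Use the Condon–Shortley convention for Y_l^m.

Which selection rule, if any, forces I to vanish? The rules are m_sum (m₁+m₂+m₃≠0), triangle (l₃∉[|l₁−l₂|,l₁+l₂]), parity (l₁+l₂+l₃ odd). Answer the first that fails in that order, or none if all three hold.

azimuthal sum: 5 − 4 − 1 = 0  ✓
1 ≤ 8 ≤ 9 (triangle on l)  ✓
L = 5 + 4 + 8 = 17 (odd)  ✗

parity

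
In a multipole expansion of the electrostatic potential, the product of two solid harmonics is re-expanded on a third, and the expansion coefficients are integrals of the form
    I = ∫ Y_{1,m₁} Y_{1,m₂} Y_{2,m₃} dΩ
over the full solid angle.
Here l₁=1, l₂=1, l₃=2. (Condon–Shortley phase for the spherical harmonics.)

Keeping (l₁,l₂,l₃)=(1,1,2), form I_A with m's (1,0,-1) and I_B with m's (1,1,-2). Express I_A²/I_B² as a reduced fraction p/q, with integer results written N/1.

1/2

l's match ⇒ only the (l;m) 3-j factors differ between A and B.
A: triangle coeff Δ(1,1,2) = 1/30; Σ_t [0,0]: t=0:+1/2 = 1/2; (3j)²=1/10 [(1 1 2; 1 0 -1)], sign=-1
B: triangle coeff Δ(1,1,2) = 1/30; Σ_t [0,0]: t=0:+1/4 = 1/4; (3j)²=1/5 [(1 1 2; 1 1 -2)], sign=+1
I_A²/I_B² = (1/10)/(1/5) = 1/2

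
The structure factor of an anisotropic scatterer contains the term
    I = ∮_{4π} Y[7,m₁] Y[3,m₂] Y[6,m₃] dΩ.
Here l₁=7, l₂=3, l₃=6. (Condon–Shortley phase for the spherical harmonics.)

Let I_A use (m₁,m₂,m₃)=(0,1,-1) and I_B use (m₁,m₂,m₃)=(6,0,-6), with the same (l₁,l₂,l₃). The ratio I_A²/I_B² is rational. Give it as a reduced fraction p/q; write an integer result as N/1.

14/14157

Shared (l₁,l₂,l₃)=(7,3,6): N and (l;000)² cancel in I_A²/I_B².
A: Δ = 4!·10!·2!/17! = 1/2042040; Racah Σ t=2..4: t=2:+1/115200 t=3:−1/103680 t=4:+1/1451520 = -1/3628800; ⇒ 3j(7 3 6; 0 1 -1)² = 1/36465, sgn +1
B: Δ = 4!·10!·2!/17! = 1/2042040; Racah Σ t=1..1: t=1:−1/43545600 = -1/43545600; ⇒ 3j(7 3 6; 6 0 -6)² = 33/1190, sgn -1
I_A²/I_B² = (1/36465)/(33/1190) = 14/14157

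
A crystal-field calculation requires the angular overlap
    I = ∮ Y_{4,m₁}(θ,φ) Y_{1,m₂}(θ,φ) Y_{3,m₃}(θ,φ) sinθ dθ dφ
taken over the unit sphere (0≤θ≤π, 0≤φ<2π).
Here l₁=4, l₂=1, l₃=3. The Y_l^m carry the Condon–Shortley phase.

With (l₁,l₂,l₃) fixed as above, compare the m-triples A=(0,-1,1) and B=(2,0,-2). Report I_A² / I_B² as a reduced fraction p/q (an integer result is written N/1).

1/2

Same 4,1,3: normalisation and zero-m 3j drop out of the ratio.
A: Δ: 2! 6! 0! / 9! → 1/252; sum: t=0:+1/96 = 1/96; 3j²(4 1 3; 0 -1 1) = Δ·Π!·Σ² = 1/42  (sign +1)
B: Δ: 2! 6! 0! / 9! → 1/252; sum: t=1:−1/120 = -1/120; 3j²(4 1 3; 2 0 -2) = Δ·Π!·Σ² = 1/21  (sign +1)
I_A²/I_B² = (1/42)/(1/21) = 1/2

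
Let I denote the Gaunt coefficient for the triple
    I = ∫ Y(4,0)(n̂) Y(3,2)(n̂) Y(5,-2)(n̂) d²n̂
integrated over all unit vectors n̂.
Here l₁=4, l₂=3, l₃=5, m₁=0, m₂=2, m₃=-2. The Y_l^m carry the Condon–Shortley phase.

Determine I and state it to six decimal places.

-0.065427

m-sum 0 ✓  L=12 even ✓  1≤5≤7 ✓
Π(2lᵢ+1) = 9×7×11 = 693
triangle coeff Δ(4,3,5) = 1/180180
Σ_t [0,2]: t=0:+1/576 t=1:−1/144 t=2:+1/576 = -1/288
(3j)²=20/1001 [(4 3 5; 0 0 0)], sign=+1
Σ_t [1,2]: t=1:−1/864 t=2:+1/576 = 1/1728
(3j)²=5/1287 [(4 3 5; 0 2 -2)], sign=-1
⇒ 4πI² = 100/1859
I = (-1)√(100/1859/(4π)) = -0.06542675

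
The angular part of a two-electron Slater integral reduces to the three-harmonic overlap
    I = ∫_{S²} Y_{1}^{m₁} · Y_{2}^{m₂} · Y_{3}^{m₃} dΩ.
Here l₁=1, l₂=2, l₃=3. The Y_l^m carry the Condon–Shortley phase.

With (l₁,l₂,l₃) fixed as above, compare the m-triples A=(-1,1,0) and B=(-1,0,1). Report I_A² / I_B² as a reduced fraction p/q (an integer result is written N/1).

Shared (l₁,l₂,l₃)=(1,2,3): N and (l;000)² cancel in I_A²/I_B².
A: Δ = 0!·2!·4!/7! = 1/105; Racah Σ t=0..0: t=0:+1/12 = 1/12; ⇒ 3j(1 2 3; -1 1 0)² = 1/35, sgn -1
B: Δ = 0!·2!·4!/7! = 1/105; Racah Σ t=0..0: t=0:+1/8 = 1/8; ⇒ 3j(1 2 3; -1 0 1)² = 2/35, sgn +1
I_A²/I_B² = (1/35)/(2/35) = 1/2

1/2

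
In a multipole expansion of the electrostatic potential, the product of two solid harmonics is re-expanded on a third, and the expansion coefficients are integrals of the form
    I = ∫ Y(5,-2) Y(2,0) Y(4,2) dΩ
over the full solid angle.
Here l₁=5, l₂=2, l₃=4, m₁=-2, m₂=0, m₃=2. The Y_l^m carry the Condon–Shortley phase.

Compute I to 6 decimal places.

0.000000

L=11 odd ⇒ parity kills the (l;000) factor ⇒ I = 0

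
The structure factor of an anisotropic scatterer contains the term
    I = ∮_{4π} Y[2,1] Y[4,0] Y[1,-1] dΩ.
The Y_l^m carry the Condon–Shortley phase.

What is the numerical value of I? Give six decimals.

l₃=1 ∉ [2,6] — triangle fails ⇒ I = 0

0.000000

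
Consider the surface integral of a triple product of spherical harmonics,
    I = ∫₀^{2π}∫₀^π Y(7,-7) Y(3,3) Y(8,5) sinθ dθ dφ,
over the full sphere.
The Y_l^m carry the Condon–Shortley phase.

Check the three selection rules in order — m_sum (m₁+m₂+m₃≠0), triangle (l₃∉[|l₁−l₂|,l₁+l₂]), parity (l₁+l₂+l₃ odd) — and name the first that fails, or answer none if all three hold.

m_sum

m₁+m₂+m₃ = -7 + 3 + 5 = 1  ✗
triangle: |7−3|=4 ≤ l₃=8 ≤ 7+3=10
parity: l₁+l₂+l₃ = 18 is even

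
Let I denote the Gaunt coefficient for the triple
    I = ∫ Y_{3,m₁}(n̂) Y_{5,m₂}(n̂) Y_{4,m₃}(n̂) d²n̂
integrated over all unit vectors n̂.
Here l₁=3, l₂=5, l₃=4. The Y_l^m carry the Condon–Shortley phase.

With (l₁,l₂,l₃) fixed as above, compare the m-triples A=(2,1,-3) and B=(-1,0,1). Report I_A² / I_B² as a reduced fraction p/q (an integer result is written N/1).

847/3

Shared (l₁,l₂,l₃)=(3,5,4): N and (l;000)² cancel in I_A²/I_B².
A: Δ = 4!·2!·6!/13! = 1/180180; Racah Σ t=0..1: t=0:+1/17280 t=1:−1/1440 = -11/17280; ⇒ 3j(3 5 4; 2 1 -3)² = 11/468, sgn +1
B: Δ = 4!·2!·6!/13! = 1/180180; Racah Σ t=2..4: t=2:+1/288 t=3:−1/288 t=4:+1/5760 = 1/5760; ⇒ 3j(3 5 4; -1 0 1)² = 1/12012, sgn -1
I_A²/I_B² = (11/468)/(1/12012) = 847/3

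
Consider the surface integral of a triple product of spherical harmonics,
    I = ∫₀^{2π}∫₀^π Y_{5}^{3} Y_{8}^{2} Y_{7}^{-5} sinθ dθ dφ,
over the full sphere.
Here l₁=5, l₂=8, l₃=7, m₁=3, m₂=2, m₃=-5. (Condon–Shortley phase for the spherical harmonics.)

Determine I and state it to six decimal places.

0.146003

Checks pass: Σm=0; 20 even; l₃=7∈[3,13].
(2·5+1)(2·8+1)(2·7+1) = 2805
Δ: 6! 4! 10! / 21! → 1/814773960
sum: t=1:−1/87091200 t=2:+1/4976640 t=3:−1/2073600 t=4:+1/4976640 t=5:−1/87091200 = -1/9676800
3j²(5 8 7; 0 0 0) = Δ·Π!·Σ² = 360/46189  (sign +1)
sum: t=0:+1/10450944000 t=1:−1/261273600 t=2:+1/92897280 = 7/995328000
3j²(5 8 7; 3 2 -5) = Δ·Π!·Σ² = 1029/83980  (sign +1)
combine: 4πI² = 2805·360/46189·1029/83980 = 277830/1037153
take √, sign +1: I = 0.14600349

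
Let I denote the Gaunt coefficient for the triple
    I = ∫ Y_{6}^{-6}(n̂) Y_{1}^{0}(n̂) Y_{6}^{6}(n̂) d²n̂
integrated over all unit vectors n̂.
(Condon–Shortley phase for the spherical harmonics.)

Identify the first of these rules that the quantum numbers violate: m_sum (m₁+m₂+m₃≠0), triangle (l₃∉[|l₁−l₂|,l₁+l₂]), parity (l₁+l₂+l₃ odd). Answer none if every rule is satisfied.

m₁+m₂+m₃ = -6 + 0 + 6 = 0  ✓
triangle: |6−1|=5 ≤ l₃=6 ≤ 6+1=7  ✓
parity: l₁+l₂+l₃ = 13 is odd  ✗

parity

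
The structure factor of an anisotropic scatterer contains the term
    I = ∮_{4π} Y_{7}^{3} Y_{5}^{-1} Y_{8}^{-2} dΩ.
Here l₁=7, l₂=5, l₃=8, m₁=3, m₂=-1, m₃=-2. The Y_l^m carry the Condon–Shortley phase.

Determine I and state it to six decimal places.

-0.121945

Checks pass: Σm=0; 20 even; l₃=8∈[2,12].
(2·7+1)(2·5+1)(2·8+1) = 2805
Δ: 4! 10! 6! / 21! → 1/814773960
sum: t=0:+1/87091200 t=1:−1/4976640 t=2:+1/2073600 t=3:−1/4976640 t=4:+1/87091200 = 1/9676800
3j²(7 5 8; 0 0 0) = Δ·Π!·Σ² = 360/46189  (sign +1)
sum: t=0:+1/19906560 t=1:−1/6531840 t=2:+1/15482880 t=3:−1/261273600 t=4:+1/62705664000 = -377/8957952000
3j²(7 5 8; 3 -1 -2) = Δ·Π!·Σ² = 10933/1279080  (sign -1)
combine: 4πI² = 2805·360/46189·10933/1279080 = 12615/67507
take √, sign -1: I = -0.12194508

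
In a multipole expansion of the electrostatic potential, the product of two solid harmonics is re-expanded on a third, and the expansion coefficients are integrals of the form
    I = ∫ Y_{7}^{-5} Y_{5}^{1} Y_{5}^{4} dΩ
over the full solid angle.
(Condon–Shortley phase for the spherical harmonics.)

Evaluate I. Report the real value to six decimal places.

0.000000

L=17 odd ⇒ parity kills the (l;000) factor ⇒ I = 0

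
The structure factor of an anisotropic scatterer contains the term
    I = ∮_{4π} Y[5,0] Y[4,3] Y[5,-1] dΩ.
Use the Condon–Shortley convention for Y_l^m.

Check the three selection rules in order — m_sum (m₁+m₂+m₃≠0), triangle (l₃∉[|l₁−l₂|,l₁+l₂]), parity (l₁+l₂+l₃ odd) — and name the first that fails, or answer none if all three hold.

m_sum

azimuthal sum: 0 + 3 − 1 = 2  ✗
1 ≤ 5 ≤ 9 (triangle on l)
L = 5 + 4 + 5 = 14 (even)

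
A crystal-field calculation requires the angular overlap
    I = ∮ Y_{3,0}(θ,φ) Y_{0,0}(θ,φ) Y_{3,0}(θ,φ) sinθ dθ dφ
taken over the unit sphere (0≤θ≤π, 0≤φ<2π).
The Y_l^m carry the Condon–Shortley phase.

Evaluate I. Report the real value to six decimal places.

0.282095

Checks pass: Σm=0; 6 even; l₃=3∈[3,3].
(2·3+1)(2·0+1)(2·3+1) = 49
Δ: 0! 6! 0! / 7! → 1/7
sum: t=0:+1/36 = 1/36
3j²(3 0 3; 0 0 0) = Δ·Π!·Σ² = 1/7  (sign -1)
(m-triple is (0,0,0) — same symbol as above.)
combine: 4πI² = 49·1/7·1/7 = 1/1
take √, sign +1: I = 0.28209479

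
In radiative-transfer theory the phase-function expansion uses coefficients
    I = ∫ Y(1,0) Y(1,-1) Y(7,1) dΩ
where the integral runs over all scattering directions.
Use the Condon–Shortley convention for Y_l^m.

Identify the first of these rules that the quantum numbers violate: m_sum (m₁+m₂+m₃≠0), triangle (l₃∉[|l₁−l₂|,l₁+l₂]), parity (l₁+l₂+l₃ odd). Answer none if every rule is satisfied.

triangle

Σmᵢ = 0  ✓
l₃∈[|l₁−l₂|,l₁+l₂]=[0,2], have l₃=7  ✗
Σlᵢ = 9 ⇒ odd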